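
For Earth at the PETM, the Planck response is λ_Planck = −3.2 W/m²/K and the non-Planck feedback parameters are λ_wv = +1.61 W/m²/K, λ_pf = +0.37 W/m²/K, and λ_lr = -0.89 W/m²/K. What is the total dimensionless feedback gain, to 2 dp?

Convert to gains: g_wv = 1.61/3.2 = 0.5031; g_pf = 0.37/3.2 = 0.1156; g_lr = -0.89/3.2 = -0.2781.
Total gain g = 0.3406.

0.34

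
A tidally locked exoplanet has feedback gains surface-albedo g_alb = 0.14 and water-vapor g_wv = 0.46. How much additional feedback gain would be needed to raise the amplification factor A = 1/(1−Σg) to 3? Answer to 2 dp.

0.07

Current total gain = 0.6.
Target gain for A = 3: g* = 1 − 1/3 = 0.6667.
Additional gain needed = 0.6667 − 0.6 = 0.07.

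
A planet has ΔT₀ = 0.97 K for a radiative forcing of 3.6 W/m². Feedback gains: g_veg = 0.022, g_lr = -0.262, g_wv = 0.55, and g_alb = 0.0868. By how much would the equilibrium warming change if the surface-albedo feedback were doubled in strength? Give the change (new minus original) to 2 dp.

Original: g = 0.3968, ΔT = 0.97/(1−0.3968) = 1.6081 K.
With doubled surface-albedo: g' = 0.4836, ΔT' = 0.97/(1−0.4836) = 1.8784 K.
Change = 1.8784 − 1.6081 = 0.27 K.

0.27 K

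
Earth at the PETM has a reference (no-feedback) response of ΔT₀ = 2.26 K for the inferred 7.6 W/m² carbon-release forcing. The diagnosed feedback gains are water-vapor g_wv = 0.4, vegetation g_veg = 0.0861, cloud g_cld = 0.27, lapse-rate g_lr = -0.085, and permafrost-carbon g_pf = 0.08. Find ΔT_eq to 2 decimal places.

9.08 K

Total gain g = 0.4 + 0.0861 + 0.27 − 0.085 + 0.08 = 0.7511.
Amplification A = 1/(1 − 0.7511) = 4.018.
ΔT = 2.26 × 4.018 = 9.08 K.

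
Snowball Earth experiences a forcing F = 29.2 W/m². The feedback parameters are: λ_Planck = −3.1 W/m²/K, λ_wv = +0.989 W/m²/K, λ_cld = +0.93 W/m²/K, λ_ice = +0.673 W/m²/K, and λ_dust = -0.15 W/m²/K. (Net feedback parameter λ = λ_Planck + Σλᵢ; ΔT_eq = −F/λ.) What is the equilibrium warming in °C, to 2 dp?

44.38 °C

Net feedback parameter λ = (−3.1) + (+0.989) + (+0.93) + (+0.673) + (-0.15) = -0.658 W/m²/K.
ΔT = −F/λ = −29.2/(-0.658) = 44.38 °C.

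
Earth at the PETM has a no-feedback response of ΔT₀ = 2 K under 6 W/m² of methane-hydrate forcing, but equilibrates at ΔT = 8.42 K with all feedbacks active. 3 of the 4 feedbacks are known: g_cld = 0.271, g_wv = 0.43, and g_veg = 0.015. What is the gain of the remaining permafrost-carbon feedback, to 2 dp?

Amplification A = ΔT/ΔT₀ = 8.42/2 = 4.21.
Total gain g = 1 − 1/A = 1 − 1/4.21 = 0.7625.
Known gains sum to 0.271 + 0.43 + 0.015 = 0.716.
g_pf = 0.7625 − 0.716 = 0.05.

0.05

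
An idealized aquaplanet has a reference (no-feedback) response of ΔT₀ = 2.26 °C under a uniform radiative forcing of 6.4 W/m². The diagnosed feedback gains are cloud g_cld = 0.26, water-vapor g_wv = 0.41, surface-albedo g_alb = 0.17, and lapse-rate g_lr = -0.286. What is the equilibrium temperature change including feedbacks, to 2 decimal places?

Total gain g = 0.26 + 0.41 + 0.17 − 0.286 = 0.554.
Amplification A = 1/(1 − 0.554) = 2.242.
ΔT = 2.26 × 2.242 = 5.07 °C.

5.07 °C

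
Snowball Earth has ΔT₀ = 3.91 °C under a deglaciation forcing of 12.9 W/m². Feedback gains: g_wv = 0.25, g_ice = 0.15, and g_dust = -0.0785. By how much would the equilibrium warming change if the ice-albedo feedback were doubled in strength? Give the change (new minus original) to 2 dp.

Original: g = 0.3215, ΔT = 3.91/(1−0.3215) = 5.7627 °C.
With doubled ice-albedo: g' = 0.4715, ΔT' = 3.91/(1−0.4715) = 7.3983 °C.
Change = 7.3983 − 5.7627 = 1.64 °C.

1.64 °C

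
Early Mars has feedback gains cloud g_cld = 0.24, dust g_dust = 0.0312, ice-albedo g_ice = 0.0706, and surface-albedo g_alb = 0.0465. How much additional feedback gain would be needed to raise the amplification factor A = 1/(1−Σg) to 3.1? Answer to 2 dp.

Current total gain = 0.3883.
Target gain for A = 3.1: g* = 1 − 1/3.1 = 0.6774.
Additional gain needed = 0.6774 − 0.3883 = 0.29.

0.29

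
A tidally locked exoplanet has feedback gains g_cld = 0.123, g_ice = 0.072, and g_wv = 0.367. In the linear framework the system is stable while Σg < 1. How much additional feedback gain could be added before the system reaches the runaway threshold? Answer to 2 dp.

Current total gain = 0.123 + 0.072 + 0.367 = 0.562.
Margin to runaway = 1 − 0.562 = 0.44.

0.44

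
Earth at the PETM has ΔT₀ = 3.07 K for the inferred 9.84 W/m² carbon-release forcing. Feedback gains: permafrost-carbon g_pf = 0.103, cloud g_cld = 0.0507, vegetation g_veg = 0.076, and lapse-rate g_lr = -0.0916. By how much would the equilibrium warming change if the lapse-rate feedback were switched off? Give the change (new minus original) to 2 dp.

Original: g = 0.1381, ΔT = 3.07/(1−0.1381) = 3.5619 K.
Without lapse-rate: g' = 0.2297, ΔT' = 3.07/(1−0.2297) = 3.9855 K.
Change = 3.9855 − 3.5619 = 0.42 K.

0.42 K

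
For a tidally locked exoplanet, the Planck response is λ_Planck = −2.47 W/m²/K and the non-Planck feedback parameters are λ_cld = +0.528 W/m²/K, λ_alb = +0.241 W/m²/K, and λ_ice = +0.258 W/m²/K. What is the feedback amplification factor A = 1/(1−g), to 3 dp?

Convert to gains: g_cld = 0.528/2.47 = 0.2138; g_alb = 0.241/2.47 = 0.09757; g_ice = 0.258/2.47 = 0.1045.
Total gain g = 0.41587.
A = 1/(1 − 0.41587) = 1.712.

1.712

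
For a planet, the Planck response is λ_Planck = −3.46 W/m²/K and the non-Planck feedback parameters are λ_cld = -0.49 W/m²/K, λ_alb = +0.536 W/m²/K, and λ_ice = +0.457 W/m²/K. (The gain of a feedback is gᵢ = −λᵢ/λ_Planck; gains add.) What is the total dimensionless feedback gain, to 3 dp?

Convert to gains: g_cld = -0.49/3.46 = -0.1416; g_alb = 0.536/3.46 = 0.1549; g_ice = 0.457/3.46 = 0.1321.
Total gain g = 0.1454.

0.145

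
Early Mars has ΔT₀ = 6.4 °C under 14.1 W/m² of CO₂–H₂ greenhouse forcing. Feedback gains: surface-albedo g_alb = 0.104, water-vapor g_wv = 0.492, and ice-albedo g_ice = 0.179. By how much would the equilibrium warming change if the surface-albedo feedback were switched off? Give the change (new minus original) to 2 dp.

-8.99 °C

Original: g = 0.775, ΔT = 6.4/(1−0.775) = 28.4444 °C.
Without surface-albedo: g' = 0.671, ΔT' = 6.4/(1−0.671) = 19.4529 °C.
Change = 19.4529 − 28.4444 = -8.99 °C.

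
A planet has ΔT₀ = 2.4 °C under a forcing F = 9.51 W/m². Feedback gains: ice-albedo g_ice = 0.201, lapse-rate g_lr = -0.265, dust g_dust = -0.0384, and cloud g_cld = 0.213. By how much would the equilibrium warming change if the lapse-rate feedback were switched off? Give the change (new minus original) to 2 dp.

Original: g = 0.1106, ΔT = 2.4/(1−0.1106) = 2.6984 °C.
Without lapse-rate: g' = 0.3756, ΔT' = 2.4/(1−0.3756) = 3.8437 °C.
Change = 3.8437 − 2.6984 = 1.15 °C.

1.15 °C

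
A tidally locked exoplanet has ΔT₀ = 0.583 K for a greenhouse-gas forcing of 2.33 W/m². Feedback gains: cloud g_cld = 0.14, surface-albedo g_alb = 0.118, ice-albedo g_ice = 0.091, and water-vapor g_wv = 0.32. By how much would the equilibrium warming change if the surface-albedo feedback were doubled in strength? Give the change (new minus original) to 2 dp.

0.98 K

Original: g = 0.669, ΔT = 0.583/(1−0.669) = 1.7613 K.
With doubled surface-albedo: g' = 0.787, ΔT' = 0.583/(1−0.787) = 2.7371 K.
Change = 2.7371 − 1.7613 = 0.98 K.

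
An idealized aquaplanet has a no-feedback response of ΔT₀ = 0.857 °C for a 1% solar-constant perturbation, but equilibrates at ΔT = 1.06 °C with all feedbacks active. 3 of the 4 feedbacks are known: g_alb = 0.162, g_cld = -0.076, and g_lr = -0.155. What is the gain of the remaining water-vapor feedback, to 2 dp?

0.26

Amplification A = ΔT/ΔT₀ = 1.06/0.857 = 1.237.
Total gain g = 1 − 1/A = 1 − 1/1.237 = 0.1916.
Known gains sum to 0.162 − 0.076 − 0.155 = -0.069.
g_wv = 0.1916 + 0.069 = 0.26.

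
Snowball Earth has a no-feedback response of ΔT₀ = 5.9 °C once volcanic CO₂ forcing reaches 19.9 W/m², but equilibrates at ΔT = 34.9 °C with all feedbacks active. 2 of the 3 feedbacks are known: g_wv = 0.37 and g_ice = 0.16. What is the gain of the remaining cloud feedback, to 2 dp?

0.30

Amplification A = ΔT/ΔT₀ = 34.9/5.9 = 5.915.
Total gain g = 1 − 1/A = 1 − 1/5.915 = 0.8309.
Known gains sum to 0.37 + 0.16 = 0.53.
g_cld = 0.8309 − 0.53 = 0.30.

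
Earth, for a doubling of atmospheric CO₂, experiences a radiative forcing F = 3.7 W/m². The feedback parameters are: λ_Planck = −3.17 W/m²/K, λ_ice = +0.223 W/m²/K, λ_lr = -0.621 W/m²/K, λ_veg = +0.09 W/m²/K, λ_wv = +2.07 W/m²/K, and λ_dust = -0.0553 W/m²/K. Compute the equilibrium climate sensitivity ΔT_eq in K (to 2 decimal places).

Net feedback parameter λ = (−3.17) + (+0.223) + (-0.621) + (+0.09) + (+2.07) + (-0.0553) = -1.4633 W/m²/K.
ΔT = −F/λ = −3.7/(-1.4633) = 2.53 K.

2.53 K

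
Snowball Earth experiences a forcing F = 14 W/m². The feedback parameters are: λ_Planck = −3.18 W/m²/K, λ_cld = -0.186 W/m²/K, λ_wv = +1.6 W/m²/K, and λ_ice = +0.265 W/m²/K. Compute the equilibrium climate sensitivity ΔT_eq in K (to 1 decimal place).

Net feedback parameter λ = (−3.18) + (-0.186) + (+1.6) + (+0.265) = -1.501 W/m²/K.
ΔT = −F/λ = −14/(-1.501) = 9.3 K.

9.3 K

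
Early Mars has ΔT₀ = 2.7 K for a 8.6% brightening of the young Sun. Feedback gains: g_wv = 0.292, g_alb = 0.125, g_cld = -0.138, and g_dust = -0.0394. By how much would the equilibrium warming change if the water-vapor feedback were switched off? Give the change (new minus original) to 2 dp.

-0.99 K

Original: g = 0.2396, ΔT = 2.7/(1−0.2396) = 3.5508 K.
Without water-vapor: g' = -0.0524, ΔT' = 2.7/(1+0.0524) = 2.5656 K.
Change = 2.5656 − 3.5508 = -0.99 K.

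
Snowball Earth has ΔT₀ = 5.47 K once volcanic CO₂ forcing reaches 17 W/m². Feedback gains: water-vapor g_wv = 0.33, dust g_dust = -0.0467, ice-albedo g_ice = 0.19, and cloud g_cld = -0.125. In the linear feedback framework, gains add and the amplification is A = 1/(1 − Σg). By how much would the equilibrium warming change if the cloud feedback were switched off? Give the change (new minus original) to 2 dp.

Original: g = 0.3483, ΔT = 5.47/(1−0.3483) = 8.3934 K.
Without cloud: g' = 0.4733, ΔT' = 5.47/(1−0.4733) = 10.3854 K.
Change = 10.3854 − 8.3934 = 1.99 K.

1.99 K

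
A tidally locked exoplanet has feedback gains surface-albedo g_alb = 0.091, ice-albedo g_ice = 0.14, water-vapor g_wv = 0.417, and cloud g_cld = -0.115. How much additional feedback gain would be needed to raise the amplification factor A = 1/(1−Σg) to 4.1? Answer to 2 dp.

Current total gain = 0.533.
Target gain for A = 4.1: g* = 1 − 1/4.1 = 0.7561.
Additional gain needed = 0.7561 − 0.533 = 0.22.

0.22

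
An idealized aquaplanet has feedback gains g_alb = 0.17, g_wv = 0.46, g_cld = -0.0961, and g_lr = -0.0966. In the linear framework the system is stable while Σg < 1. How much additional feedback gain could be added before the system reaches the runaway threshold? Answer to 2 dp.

Current total gain = 0.17 + 0.46 − 0.0961 − 0.0966 = 0.4373.
Margin to runaway = 1 − 0.4373 = 0.56.

0.56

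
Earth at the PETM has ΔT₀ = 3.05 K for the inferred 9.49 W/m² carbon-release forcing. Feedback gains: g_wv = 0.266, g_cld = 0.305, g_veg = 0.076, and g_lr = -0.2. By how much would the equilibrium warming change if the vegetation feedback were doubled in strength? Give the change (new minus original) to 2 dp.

0.88 K

Original: g = 0.447, ΔT = 3.05/(1−0.447) = 5.5154 K.
With doubled vegetation: g' = 0.523, ΔT' = 3.05/(1−0.523) = 6.3941 K.
Change = 6.3941 − 5.5154 = 0.88 K.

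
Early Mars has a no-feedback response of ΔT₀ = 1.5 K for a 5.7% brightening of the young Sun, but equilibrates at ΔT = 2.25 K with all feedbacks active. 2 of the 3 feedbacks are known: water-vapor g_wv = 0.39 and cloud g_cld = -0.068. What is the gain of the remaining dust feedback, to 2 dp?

0.01

Amplification A = ΔT/ΔT₀ = 2.25/1.5 = 1.5.
Total gain g = 1 − 1/A = 1 − 1/1.5 = 0.3333.
Known gains sum to 0.39 − 0.068 = 0.322.
g_dust = 0.3333 − 0.322 = 0.01.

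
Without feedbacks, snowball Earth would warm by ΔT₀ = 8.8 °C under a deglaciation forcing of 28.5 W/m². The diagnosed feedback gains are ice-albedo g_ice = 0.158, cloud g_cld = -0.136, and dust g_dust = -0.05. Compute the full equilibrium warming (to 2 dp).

8.56 °C

Total gain g = 0.158 − 0.136 − 0.05 = -0.028.
Amplification A = 1/(1 + 0.028) = 0.9728.
ΔT = 8.8 × 0.9728 = 8.56 °C.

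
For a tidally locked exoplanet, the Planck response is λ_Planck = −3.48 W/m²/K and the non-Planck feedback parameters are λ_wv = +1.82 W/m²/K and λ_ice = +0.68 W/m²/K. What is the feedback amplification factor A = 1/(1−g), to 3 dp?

Convert to gains: g_wv = 1.82/3.48 = 0.523; g_ice = 0.68/3.48 = 0.1954.
Total gain g = 0.7184.
A = 1/(1 − 0.7184) = 3.551.

3.551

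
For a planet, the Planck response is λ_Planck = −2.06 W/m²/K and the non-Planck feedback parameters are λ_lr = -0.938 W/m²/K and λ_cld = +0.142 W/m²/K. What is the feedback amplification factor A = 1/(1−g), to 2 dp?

0.72

Convert to gains: g_lr = -0.938/2.06 = -0.4553; g_cld = 0.142/2.06 = 0.06893.
Total gain g = -0.38637.
A = 1/(1 + 0.38637) = 0.72.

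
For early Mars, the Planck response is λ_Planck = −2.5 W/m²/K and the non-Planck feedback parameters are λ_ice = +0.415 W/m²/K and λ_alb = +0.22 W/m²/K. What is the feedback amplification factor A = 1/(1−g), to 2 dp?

Convert to gains: g_ice = 0.415/2.5 = 0.166; g_alb = 0.22/2.5 = 0.088.
Total gain g = 0.254.
A = 1/(1 − 0.254) = 1.34.

1.34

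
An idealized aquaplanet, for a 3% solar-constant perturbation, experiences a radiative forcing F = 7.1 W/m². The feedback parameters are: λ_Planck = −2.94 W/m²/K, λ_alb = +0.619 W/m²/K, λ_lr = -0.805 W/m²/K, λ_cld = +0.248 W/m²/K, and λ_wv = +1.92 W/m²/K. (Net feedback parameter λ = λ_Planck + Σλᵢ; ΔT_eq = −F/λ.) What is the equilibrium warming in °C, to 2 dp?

Net feedback parameter λ = (−2.94) + (+0.619) + (-0.805) + (+0.248) + (+1.92) = -0.958 W/m²/K.
ΔT = −F/λ = −7.1/(-0.958) = 7.41 °C.

7.41 °C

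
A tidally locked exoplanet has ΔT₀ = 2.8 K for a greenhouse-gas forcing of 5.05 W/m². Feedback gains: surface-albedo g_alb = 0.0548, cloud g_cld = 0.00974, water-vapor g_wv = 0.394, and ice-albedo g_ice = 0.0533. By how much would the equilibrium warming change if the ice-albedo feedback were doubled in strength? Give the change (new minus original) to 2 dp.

0.70 K

Original: g = 0.51184, ΔT = 2.8/(1−0.51184) = 5.7358 K.
With doubled ice-albedo: g' = 0.56514, ΔT' = 2.8/(1−0.56514) = 6.4389 K.
Change = 6.4389 − 5.7358 = 0.70 K.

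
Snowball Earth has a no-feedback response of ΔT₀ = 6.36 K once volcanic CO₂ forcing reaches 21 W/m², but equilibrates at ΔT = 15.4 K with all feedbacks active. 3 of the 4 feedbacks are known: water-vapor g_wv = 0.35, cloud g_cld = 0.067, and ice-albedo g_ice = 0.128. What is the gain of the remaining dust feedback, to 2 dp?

Amplification A = ΔT/ΔT₀ = 15.4/6.36 = 2.421.
Total gain g = 1 − 1/A = 1 − 1/2.421 = 0.5869.
Known gains sum to 0.35 + 0.067 + 0.128 = 0.545.
g_dust = 0.5869 − 0.545 = 0.04.

0.04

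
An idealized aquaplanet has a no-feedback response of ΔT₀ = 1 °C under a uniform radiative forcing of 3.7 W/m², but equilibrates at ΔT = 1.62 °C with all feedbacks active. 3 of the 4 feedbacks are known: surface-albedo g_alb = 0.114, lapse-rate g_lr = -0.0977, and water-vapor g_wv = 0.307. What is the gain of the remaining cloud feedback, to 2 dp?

0.06

Amplification A = ΔT/ΔT₀ = 1.62/1 = 1.62.
Total gain g = 1 − 1/A = 1 − 1/1.62 = 0.3827.
Known gains sum to 0.114 − 0.0977 + 0.307 = 0.3233.
g_cld = 0.3827 − 0.3233 = 0.06.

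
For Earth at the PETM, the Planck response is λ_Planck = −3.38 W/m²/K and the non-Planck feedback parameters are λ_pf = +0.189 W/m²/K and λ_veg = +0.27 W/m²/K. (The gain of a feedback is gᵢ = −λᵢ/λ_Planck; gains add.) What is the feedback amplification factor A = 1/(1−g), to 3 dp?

Convert to gains: g_pf = 0.189/3.38 = 0.05592; g_veg = 0.27/3.38 = 0.07988.
Total gain g = 0.1358.
A = 1/(1 − 0.1358) = 1.157.

1.157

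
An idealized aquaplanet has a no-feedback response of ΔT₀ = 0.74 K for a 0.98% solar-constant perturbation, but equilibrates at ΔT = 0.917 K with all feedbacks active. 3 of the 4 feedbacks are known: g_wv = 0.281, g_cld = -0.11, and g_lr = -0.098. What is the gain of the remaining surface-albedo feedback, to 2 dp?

0.12

Amplification A = ΔT/ΔT₀ = 0.917/0.74 = 1.239.
Total gain g = 1 − 1/A = 1 − 1/1.239 = 0.1929.
Known gains sum to 0.281 − 0.11 − 0.098 = 0.073.
g_alb = 0.1929 − 0.073 = 0.12.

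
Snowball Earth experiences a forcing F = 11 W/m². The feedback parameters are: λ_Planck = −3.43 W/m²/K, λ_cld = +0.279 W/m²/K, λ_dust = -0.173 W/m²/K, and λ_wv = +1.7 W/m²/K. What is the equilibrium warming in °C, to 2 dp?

Net feedback parameter λ = (−3.43) + (+0.279) + (-0.173) + (+1.7) = -1.624 W/m²/K.
ΔT = −F/λ = −11/(-1.624) = 6.77 °C.

6.77 °C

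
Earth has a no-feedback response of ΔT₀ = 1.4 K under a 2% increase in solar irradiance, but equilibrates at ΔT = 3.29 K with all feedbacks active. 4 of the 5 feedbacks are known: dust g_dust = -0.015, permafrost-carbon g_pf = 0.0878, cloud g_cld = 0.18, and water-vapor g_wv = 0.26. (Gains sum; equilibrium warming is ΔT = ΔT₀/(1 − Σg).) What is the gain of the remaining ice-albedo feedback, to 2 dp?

0.06

Amplification A = ΔT/ΔT₀ = 3.29/1.4 = 2.35.
Total gain g = 1 − 1/A = 1 − 1/2.35 = 0.5745.
Known gains sum to -0.015 + 0.0878 + 0.18 + 0.26 = 0.5128.
g_ice = 0.5745 − 0.5128 = 0.06.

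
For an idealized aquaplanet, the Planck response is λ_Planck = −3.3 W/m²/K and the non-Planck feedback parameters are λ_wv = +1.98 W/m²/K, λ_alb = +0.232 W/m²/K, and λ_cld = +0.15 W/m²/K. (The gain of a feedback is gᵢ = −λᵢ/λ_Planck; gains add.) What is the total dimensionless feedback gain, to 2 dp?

Convert to gains: g_wv = 1.98/3.3 = 0.6; g_alb = 0.232/3.3 = 0.0703; g_cld = 0.15/3.3 = 0.04545.
Total gain g = 0.71575.

0.72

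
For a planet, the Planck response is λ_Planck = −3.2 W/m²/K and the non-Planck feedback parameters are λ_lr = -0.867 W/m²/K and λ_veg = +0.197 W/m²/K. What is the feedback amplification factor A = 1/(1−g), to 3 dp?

Convert to gains: g_lr = -0.867/3.2 = -0.2709; g_veg = 0.197/3.2 = 0.06156.
Total gain g = -0.20934.
A = 1/(1 + 0.20934) = 0.827.

0.827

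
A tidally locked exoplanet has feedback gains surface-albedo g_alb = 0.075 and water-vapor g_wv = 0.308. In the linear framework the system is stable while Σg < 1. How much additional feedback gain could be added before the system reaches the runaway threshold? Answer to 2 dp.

0.62

Current total gain = 0.075 + 0.308 = 0.383.
Margin to runaway = 1 − 0.383 = 0.62.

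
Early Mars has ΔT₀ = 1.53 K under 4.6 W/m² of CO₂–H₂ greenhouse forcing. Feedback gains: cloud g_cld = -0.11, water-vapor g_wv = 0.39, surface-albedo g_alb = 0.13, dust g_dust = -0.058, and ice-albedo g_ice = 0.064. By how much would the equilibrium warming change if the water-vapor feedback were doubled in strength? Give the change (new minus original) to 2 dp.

Original: g = 0.416, ΔT = 1.53/(1−0.416) = 2.6199 K.
With doubled water-vapor: g' = 0.806, ΔT' = 1.53/(1−0.806) = 7.8866 K.
Change = 7.8866 − 2.6199 = 5.27 K.

5.27 K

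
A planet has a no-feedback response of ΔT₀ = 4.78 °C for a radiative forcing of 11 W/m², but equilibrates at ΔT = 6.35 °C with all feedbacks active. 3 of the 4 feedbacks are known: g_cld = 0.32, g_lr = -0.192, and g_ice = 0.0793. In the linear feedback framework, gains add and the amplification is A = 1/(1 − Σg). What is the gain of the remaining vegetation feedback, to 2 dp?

0.04

Amplification A = ΔT/ΔT₀ = 6.35/4.78 = 1.328.
Total gain g = 1 − 1/A = 1 − 1/1.328 = 0.247.
Known gains sum to 0.32 − 0.192 + 0.0793 = 0.2073.
g_veg = 0.247 − 0.2073 = 0.04.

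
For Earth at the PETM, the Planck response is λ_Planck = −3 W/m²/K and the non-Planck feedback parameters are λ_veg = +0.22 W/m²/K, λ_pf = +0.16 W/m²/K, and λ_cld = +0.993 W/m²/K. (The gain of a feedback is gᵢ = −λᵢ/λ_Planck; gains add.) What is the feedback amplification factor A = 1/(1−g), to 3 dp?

Convert to gains: g_veg = 0.22/3 = 0.07333; g_pf = 0.16/3 = 0.05333; g_cld = 0.993/3 = 0.331.
Total gain g = 0.45766.
A = 1/(1 − 0.45766) = 1.844.

1.844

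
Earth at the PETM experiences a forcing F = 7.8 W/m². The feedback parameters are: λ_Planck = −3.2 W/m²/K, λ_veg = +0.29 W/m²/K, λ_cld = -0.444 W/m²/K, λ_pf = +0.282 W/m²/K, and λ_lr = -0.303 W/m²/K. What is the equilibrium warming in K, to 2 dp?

Net feedback parameter λ = (−3.2) + (+0.29) + (-0.444) + (+0.282) + (-0.303) = -3.375 W/m²/K.
ΔT = −F/λ = −7.8/(-3.375) = 2.31 K.

2.31 K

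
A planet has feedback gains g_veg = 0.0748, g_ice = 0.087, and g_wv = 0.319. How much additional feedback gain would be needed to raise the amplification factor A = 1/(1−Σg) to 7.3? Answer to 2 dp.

0.38

Current total gain = 0.4808.
Target gain for A = 7.3: g* = 1 − 1/7.3 = 0.863.
Additional gain needed = 0.863 − 0.4808 = 0.38.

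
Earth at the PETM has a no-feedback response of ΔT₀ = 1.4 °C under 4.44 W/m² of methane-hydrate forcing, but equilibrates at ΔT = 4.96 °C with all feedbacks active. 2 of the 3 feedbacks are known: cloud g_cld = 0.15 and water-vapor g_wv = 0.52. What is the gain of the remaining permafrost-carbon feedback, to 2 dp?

Amplification A = ΔT/ΔT₀ = 4.96/1.4 = 3.543.
Total gain g = 1 − 1/A = 1 − 1/3.543 = 0.7178.
Known gains sum to 0.15 + 0.52 = 0.67.
g_pf = 0.7178 − 0.67 = 0.05.

0.05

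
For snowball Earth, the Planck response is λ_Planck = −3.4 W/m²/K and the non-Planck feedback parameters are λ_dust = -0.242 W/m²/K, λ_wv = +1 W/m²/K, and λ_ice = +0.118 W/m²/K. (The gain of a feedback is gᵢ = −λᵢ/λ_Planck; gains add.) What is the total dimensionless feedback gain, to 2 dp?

0.26

Convert to gains: g_dust = -0.242/3.4 = -0.07118; g_wv = 1/3.4 = 0.2941; g_ice = 0.118/3.4 = 0.03471.
Total gain g = 0.25763.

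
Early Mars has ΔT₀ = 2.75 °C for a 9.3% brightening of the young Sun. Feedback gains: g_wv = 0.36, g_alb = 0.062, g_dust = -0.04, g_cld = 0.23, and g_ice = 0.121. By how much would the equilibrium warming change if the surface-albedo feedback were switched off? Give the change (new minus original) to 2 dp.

-1.94 °C

Original: g = 0.733, ΔT = 2.75/(1−0.733) = 10.2996 °C.
Without surface-albedo: g' = 0.671, ΔT' = 2.75/(1−0.671) = 8.3587 °C.
Change = 8.3587 − 10.2996 = -1.94 °C.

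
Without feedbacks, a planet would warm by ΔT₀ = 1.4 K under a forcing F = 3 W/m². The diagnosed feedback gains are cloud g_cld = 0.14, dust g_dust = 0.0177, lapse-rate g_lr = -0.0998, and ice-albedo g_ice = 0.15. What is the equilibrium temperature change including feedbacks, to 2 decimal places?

1.77 K

Total gain g = 0.14 + 0.0177 − 0.0998 + 0.15 = 0.2079.
Amplification A = 1/(1 − 0.2079) = 1.262.
ΔT = 1.4 × 1.262 = 1.77 K.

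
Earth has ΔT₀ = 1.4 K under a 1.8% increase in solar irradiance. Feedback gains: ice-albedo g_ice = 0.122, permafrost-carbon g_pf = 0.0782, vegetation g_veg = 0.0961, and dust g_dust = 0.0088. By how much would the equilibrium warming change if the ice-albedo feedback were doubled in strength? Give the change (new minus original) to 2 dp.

Original: g = 0.3051, ΔT = 1.4/(1−0.3051) = 2.0147 K.
With doubled ice-albedo: g' = 0.4271, ΔT' = 1.4/(1−0.4271) = 2.4437 K.
Change = 2.4437 − 2.0147 = 0.43 K.

0.43 K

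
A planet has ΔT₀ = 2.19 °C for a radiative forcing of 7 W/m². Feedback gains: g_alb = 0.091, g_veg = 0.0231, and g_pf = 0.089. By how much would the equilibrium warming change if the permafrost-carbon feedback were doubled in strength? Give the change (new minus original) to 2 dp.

0.35 °C

Original: g = 0.2031, ΔT = 2.19/(1−0.2031) = 2.7481 °C.
With doubled permafrost-carbon: g' = 0.2921, ΔT' = 2.19/(1−0.2921) = 3.0937 °C.
Change = 3.0937 − 2.7481 = 0.35 °C.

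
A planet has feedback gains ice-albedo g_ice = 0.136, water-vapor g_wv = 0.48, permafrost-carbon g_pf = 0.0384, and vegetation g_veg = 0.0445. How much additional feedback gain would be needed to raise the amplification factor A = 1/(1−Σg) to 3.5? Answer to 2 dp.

Current total gain = 0.6989.
Target gain for A = 3.5: g* = 1 − 1/3.5 = 0.7143.
Additional gain needed = 0.7143 − 0.6989 = 0.02.

0.02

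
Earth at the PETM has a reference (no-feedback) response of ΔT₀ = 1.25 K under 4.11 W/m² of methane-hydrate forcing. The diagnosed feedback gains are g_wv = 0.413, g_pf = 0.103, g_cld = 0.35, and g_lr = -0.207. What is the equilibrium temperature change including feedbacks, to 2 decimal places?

3.67 K

Total gain g = 0.413 + 0.103 + 0.35 − 0.207 = 0.659.
Amplification A = 1/(1 − 0.659) = 2.933.
ΔT = 1.25 × 2.933 = 3.67 K.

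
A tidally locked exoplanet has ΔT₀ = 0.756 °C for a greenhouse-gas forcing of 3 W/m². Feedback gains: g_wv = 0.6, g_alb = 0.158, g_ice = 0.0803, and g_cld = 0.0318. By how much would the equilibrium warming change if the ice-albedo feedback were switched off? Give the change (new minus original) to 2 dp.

Original: g = 0.8701, ΔT = 0.756/(1−0.8701) = 5.8199 °C.
Without ice-albedo: g' = 0.7898, ΔT' = 0.756/(1−0.7898) = 3.5966 °C.
Change = 3.5966 − 5.8199 = -2.22 °C.

-2.22 °C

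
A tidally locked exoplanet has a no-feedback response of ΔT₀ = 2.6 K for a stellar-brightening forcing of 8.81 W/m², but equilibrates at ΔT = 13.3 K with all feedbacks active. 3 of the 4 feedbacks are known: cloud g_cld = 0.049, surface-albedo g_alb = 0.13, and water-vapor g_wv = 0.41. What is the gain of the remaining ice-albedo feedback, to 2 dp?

0.22

Amplification A = ΔT/ΔT₀ = 13.3/2.6 = 5.115.
Total gain g = 1 − 1/A = 1 − 1/5.115 = 0.8045.
Known gains sum to 0.049 + 0.13 + 0.41 = 0.589.
g_ice = 0.8045 − 0.589 = 0.22.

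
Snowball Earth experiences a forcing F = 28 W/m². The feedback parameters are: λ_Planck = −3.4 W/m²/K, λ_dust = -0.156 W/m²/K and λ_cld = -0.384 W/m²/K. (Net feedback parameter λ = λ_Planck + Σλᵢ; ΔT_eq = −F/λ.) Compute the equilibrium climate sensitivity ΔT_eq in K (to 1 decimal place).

Net feedback parameter λ = (−3.4) + (-0.156) + (-0.384) = -3.94 W/m²/K.
ΔT = −F/λ = −28/(-3.94) = 7.1 K.

7.1 K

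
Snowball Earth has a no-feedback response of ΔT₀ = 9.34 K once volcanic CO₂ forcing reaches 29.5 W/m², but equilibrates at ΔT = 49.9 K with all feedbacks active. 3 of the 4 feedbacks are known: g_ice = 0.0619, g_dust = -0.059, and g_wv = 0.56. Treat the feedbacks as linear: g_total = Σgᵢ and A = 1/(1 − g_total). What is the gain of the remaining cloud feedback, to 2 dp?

0.25

Amplification A = ΔT/ΔT₀ = 49.9/9.34 = 5.343.
Total gain g = 1 − 1/A = 1 − 1/5.343 = 0.8128.
Known gains sum to 0.0619 − 0.059 + 0.56 = 0.5629.
g_cld = 0.8128 − 0.5629 = 0.25.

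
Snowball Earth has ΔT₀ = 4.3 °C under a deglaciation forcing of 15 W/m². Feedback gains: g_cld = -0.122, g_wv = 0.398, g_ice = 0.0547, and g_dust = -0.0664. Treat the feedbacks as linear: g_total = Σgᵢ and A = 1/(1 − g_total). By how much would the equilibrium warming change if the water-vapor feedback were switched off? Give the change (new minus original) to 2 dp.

-2.05 °C

Original: g = 0.2643, ΔT = 4.3/(1−0.2643) = 5.8448 °C.
Without water-vapor: g' = -0.1337, ΔT' = 4.3/(1+0.1337) = 3.7929 °C.
Change = 3.7929 − 5.8448 = -2.05 °C.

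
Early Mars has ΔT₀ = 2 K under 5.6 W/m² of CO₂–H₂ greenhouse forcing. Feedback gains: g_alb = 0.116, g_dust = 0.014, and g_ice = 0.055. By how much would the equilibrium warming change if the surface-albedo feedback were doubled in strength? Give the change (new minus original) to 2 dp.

Original: g = 0.185, ΔT = 2/(1−0.185) = 2.4540 K.
With doubled surface-albedo: g' = 0.301, ΔT' = 2/(1−0.301) = 2.8612 K.
Change = 2.8612 − 2.4540 = 0.41 K.

0.41 K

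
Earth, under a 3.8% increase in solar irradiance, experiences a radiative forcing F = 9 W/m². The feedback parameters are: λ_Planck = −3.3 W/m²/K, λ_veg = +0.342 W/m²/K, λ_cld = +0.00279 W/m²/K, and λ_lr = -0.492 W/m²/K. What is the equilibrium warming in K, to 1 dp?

2.6 K

Net feedback parameter λ = (−3.3) + (+0.342) + (+0.00279) + (-0.492) = -3.44721 W/m²/K.
ΔT = −F/λ = −9/(-3.44721) = 2.6 K.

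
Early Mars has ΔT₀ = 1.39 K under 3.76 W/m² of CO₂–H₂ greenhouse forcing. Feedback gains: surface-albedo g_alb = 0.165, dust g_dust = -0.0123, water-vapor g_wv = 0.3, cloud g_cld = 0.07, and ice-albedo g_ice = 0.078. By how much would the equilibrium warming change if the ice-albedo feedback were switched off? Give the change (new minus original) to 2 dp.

-0.57 K

Original: g = 0.6007, ΔT = 1.39/(1−0.6007) = 3.4811 K.
Without ice-albedo: g' = 0.5227, ΔT' = 1.39/(1−0.5227) = 2.9122 K.
Change = 2.9122 − 3.4811 = -0.57 K.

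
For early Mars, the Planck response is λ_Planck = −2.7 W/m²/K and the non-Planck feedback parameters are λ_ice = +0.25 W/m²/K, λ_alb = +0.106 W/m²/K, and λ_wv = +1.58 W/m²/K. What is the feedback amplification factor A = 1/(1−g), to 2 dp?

3.53

Convert to gains: g_ice = 0.25/2.7 = 0.09259; g_alb = 0.106/2.7 = 0.03926; g_wv = 1.58/2.7 = 0.5852.
Total gain g = 0.71705.
A = 1/(1 − 0.71705) = 3.53.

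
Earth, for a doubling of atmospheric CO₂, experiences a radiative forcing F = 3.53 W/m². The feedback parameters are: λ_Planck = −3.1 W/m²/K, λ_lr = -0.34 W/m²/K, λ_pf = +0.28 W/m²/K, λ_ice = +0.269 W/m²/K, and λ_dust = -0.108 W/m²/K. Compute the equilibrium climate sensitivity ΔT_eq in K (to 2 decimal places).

Net feedback parameter λ = (−3.1) + (-0.34) + (+0.28) + (+0.269) + (-0.108) = -2.999 W/m²/K.
ΔT = −F/λ = −3.53/(-2.999) = 1.18 K.

1.18 K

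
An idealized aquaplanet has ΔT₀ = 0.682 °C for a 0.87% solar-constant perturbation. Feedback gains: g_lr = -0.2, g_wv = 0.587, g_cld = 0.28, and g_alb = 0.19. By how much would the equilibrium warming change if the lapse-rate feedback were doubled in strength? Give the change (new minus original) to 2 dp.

-2.78 °C

Original: g = 0.857, ΔT = 0.682/(1−0.857) = 4.7692 °C.
With doubled lapse-rate: g' = 0.657, ΔT' = 0.682/(1−0.657) = 1.9883 °C.
Change = 1.9883 − 4.7692 = -2.78 °C.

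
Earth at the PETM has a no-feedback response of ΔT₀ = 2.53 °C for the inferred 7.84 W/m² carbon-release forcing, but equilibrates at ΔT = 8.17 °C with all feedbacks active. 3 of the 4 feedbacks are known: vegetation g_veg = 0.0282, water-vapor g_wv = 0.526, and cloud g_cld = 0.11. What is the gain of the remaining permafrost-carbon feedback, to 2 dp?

Amplification A = ΔT/ΔT₀ = 8.17/2.53 = 3.229.
Total gain g = 1 − 1/A = 1 − 1/3.229 = 0.6903.
Known gains sum to 0.0282 + 0.526 + 0.11 = 0.6642.
g_pf = 0.6903 − 0.6642 = 0.03.

0.03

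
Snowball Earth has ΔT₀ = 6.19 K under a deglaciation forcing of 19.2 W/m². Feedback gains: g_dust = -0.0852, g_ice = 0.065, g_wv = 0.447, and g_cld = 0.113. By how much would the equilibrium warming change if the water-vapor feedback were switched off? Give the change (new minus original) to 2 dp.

Original: g = 0.5398, ΔT = 6.19/(1−0.5398) = 13.4507 K.
Without water-vapor: g' = 0.0928, ΔT' = 6.19/(1−0.0928) = 6.8232 K.
Change = 6.8232 − 13.4507 = -6.63 K.

-6.63 K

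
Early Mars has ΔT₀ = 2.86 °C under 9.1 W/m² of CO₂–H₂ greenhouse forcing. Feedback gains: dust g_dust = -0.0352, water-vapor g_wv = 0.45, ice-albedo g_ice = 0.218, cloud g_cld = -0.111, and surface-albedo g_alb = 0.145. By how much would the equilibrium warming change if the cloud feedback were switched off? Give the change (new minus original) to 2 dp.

Original: g = 0.6668, ΔT = 2.86/(1−0.6668) = 8.5834 °C.
Without cloud: g' = 0.7778, ΔT' = 2.86/(1−0.7778) = 12.8713 °C.
Change = 12.8713 − 8.5834 = 4.29 °C.

4.29 °C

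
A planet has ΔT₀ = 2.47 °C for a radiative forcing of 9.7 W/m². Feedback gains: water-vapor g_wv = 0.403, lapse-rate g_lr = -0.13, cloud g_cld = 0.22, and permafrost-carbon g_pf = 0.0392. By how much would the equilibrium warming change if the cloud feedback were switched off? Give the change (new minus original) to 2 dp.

-1.69 °C

Original: g = 0.5322, ΔT = 2.47/(1−0.5322) = 5.2800 °C.
Without cloud: g' = 0.3122, ΔT' = 2.47/(1−0.3122) = 3.5912 °C.
Change = 3.5912 − 5.2800 = -1.69 °C.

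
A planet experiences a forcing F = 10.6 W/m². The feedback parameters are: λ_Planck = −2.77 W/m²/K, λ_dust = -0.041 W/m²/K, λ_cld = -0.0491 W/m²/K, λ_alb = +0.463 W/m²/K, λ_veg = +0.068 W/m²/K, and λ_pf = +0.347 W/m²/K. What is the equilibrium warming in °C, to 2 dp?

5.35 °C

Net feedback parameter λ = (−2.77) + (-0.041) + (-0.0491) + (+0.463) + (+0.068) + (+0.347) = -1.9821 W/m²/K.
ΔT = −F/λ = −10.6/(-1.9821) = 5.35 °C.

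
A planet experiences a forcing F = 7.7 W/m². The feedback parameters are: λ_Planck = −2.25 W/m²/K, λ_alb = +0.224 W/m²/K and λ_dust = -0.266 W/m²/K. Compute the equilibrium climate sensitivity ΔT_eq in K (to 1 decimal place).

3.4 K

Net feedback parameter λ = (−2.25) + (+0.224) + (-0.266) = -2.292 W/m²/K.
ΔT = −F/λ = −7.7/(-2.292) = 3.4 K.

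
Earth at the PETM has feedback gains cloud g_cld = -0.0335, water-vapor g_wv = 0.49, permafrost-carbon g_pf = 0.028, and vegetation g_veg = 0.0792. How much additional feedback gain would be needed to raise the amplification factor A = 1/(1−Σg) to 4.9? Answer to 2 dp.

0.23

Current total gain = 0.5637.
Target gain for A = 4.9: g* = 1 − 1/4.9 = 0.7959.
Additional gain needed = 0.7959 − 0.5637 = 0.23.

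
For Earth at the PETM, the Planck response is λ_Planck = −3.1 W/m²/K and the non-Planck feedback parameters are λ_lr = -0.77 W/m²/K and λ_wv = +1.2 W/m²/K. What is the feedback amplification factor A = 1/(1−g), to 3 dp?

Convert to gains: g_lr = -0.77/3.1 = -0.2484; g_wv = 1.2/3.1 = 0.3871.
Total gain g = 0.1387.
A = 1/(1 − 0.1387) = 1.161.

1.161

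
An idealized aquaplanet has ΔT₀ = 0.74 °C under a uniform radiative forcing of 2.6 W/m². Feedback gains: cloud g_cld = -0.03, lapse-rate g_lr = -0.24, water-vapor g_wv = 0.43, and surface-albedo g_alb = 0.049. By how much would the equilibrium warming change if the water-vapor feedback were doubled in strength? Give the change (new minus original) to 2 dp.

Original: g = 0.209, ΔT = 0.74/(1−0.209) = 0.9355 °C.
With doubled water-vapor: g' = 0.639, ΔT' = 0.74/(1−0.639) = 2.0499 °C.
Change = 2.0499 − 0.9355 = 1.11 °C.

1.11 °C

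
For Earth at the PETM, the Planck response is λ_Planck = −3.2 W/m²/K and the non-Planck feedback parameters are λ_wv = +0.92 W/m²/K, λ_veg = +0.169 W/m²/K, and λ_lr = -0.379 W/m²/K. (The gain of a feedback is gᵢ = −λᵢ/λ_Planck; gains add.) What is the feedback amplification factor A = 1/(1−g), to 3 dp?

Convert to gains: g_wv = 0.92/3.2 = 0.2875; g_veg = 0.169/3.2 = 0.05281; g_lr = -0.379/3.2 = -0.1184.
Total gain g = 0.22191.
A = 1/(1 − 0.22191) = 1.285.

1.285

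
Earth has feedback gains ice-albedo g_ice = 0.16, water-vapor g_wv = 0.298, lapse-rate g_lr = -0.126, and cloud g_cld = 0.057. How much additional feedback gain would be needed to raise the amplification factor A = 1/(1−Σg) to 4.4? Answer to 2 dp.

0.38

Current total gain = 0.389.
Target gain for A = 4.4: g* = 1 − 1/4.4 = 0.7727.
Additional gain needed = 0.7727 − 0.389 = 0.38.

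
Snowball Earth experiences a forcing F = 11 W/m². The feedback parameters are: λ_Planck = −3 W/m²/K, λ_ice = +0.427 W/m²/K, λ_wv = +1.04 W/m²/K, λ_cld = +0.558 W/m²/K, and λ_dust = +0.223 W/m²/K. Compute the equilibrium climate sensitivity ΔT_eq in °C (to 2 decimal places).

Net feedback parameter λ = (−3) + (+0.427) + (+1.04) + (+0.558) + (+0.223) = -0.752 W/m²/K.
ΔT = −F/λ = −11/(-0.752) = 14.63 °C.

14.63 °C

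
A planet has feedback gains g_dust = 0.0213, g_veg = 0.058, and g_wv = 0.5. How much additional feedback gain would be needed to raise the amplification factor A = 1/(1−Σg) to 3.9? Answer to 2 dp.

0.16

Current total gain = 0.5793.
Target gain for A = 3.9: g* = 1 − 1/3.9 = 0.7436.
Additional gain needed = 0.7436 − 0.5793 = 0.16.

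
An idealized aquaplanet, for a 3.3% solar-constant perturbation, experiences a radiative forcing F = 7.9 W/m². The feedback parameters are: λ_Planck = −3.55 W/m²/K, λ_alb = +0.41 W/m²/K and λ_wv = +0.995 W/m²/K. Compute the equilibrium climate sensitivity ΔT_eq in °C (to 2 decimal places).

3.68 °C

Net feedback parameter λ = (−3.55) + (+0.41) + (+0.995) = -2.145 W/m²/K.
ΔT = −F/λ = −7.9/(-2.145) = 3.68 °C.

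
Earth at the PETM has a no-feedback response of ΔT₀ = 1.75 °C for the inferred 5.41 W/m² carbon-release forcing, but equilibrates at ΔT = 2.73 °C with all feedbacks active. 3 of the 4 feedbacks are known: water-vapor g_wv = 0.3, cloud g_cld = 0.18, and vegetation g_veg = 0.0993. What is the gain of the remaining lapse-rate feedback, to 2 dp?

-0.22

Amplification A = ΔT/ΔT₀ = 2.73/1.75 = 1.56.
Total gain g = 1 − 1/A = 1 − 1/1.56 = 0.359.
Known gains sum to 0.3 + 0.18 + 0.0993 = 0.5793.
g_lr = 0.359 − 0.5793 = -0.22.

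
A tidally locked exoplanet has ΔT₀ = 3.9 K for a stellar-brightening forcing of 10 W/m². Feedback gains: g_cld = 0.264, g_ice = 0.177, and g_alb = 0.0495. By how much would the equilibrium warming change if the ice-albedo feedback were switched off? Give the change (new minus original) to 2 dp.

-1.97 K

Original: g = 0.4905, ΔT = 3.9/(1−0.4905) = 7.6546 K.
Without ice-albedo: g' = 0.3135, ΔT' = 3.9/(1−0.3135) = 5.6810 K.
Change = 5.6810 − 7.6546 = -1.97 K.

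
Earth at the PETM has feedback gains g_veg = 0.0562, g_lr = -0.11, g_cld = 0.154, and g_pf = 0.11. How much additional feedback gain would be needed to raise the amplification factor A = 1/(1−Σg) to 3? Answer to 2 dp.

0.46

Current total gain = 0.2102.
Target gain for A = 3: g* = 1 − 1/3 = 0.6667.
Additional gain needed = 0.6667 − 0.2102 = 0.46.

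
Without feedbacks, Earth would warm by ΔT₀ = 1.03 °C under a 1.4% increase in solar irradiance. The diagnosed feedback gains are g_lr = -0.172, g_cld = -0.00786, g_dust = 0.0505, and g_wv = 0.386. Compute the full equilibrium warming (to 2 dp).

Total gain g = -0.172 − 0.00786 + 0.0505 + 0.386 = 0.25664.
Amplification A = 1/(1 − 0.25664) = 1.345.
ΔT = 1.03 × 1.345 = 1.39 °C.

1.39 °C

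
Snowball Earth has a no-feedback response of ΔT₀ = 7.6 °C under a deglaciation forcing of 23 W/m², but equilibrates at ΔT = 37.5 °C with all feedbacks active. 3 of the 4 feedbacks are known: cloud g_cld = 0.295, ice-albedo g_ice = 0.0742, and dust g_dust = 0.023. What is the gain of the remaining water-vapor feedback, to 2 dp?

Amplification A = ΔT/ΔT₀ = 37.5/7.6 = 4.934.
Total gain g = 1 − 1/A = 1 − 1/4.934 = 0.7973.
Known gains sum to 0.295 + 0.0742 + 0.023 = 0.3922.
g_wv = 0.7973 − 0.3922 = 0.41.

0.41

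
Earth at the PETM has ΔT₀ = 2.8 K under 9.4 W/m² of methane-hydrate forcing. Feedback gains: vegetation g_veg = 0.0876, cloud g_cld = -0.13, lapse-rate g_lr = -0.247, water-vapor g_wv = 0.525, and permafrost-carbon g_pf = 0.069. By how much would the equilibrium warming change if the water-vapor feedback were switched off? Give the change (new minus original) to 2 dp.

Original: g = 0.3046, ΔT = 2.8/(1−0.3046) = 4.0265 K.
Without water-vapor: g' = -0.2204, ΔT' = 2.8/(1+0.2204) = 2.2943 K.
Change = 2.2943 − 4.0265 = -1.73 K.

-1.73 K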